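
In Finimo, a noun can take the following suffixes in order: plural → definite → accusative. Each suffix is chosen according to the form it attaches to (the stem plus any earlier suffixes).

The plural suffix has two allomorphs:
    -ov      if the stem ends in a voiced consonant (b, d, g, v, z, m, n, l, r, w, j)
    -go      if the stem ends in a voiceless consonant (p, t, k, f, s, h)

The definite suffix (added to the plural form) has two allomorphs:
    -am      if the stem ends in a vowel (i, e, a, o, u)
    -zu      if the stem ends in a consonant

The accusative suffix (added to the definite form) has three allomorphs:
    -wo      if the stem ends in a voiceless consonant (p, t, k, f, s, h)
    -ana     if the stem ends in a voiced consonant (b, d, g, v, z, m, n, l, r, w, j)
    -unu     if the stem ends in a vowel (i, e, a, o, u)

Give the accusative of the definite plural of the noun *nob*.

*nob*: final consonant = /b/, voiced → -ov → *nobov*.
The plural form *nobov* — final sound /v/ (a consonant) → -zu → *nobovzu*.
The definite form *nobovzu*: final sound = /u/, a vowel → -unu → *nobovzuunu*.

nobovzuunu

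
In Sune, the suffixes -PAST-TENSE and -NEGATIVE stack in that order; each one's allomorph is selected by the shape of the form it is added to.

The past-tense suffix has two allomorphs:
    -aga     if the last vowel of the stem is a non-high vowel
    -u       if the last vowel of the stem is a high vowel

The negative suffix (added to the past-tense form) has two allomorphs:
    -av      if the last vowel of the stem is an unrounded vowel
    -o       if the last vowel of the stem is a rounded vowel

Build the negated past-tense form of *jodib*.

*jodib* — last vowel /i/ (a high vowel) → -u → *jodibu*.
The last vowel of the past-tense form *jodibu* is /u/, which is a rounded vowel, so the negative suffix is -o, giving *jodibuo*.

jodibuo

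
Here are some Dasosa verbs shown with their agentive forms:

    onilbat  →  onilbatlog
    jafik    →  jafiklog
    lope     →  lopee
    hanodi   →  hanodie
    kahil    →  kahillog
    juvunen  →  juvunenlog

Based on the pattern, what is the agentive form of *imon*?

imonlog

Looking at the final sound of each stem: -log when the stem ends in a consonant (*onilbat*, *jafik*, *kahil*, *juvunen*); -e when the stem ends in a vowel (*lope*, *hanodi*).
The final sound of *imon* is /n/, which is a consonant, so the suffix is -log, giving *imonlog*.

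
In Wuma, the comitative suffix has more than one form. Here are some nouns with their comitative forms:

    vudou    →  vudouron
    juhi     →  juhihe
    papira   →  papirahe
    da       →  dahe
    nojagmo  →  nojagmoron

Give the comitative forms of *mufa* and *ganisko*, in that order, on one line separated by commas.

mufahe, ganiskoron

Looking at the last vowel of each stem: -ron when the last vowel of the stem is a rounded vowel (*vudou*, *nojagmo*); -he when the last vowel of the stem is an unrounded vowel (*juhi*, *papira*, *da*).
The last vowel of *mufa* is /a/, which is an unrounded vowel, so the suffix is -he, giving *mufahe*.
*ganisko*: last vowel = /o/, a rounded vowel → -ron → *ganiskoron*.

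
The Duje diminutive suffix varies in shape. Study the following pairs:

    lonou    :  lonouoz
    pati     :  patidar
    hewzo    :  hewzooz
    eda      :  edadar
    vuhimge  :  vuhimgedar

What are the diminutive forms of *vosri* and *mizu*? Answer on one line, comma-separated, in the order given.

vosridar, mizuoz

The alternation tracks the last vowel of the stem — -oz when the last vowel of the stem is a rounded vowel (*lonou*, *hewzo*); -dar when the last vowel of the stem is an unrounded vowel (*pati*, *eda*, *vuhimge*).
*vosri* — last vowel /i/ (an unrounded vowel) → -dar → *vosridar*.
Since the last vowel of *mizu* is /u/ (a rounded vowel), it takes -oz, giving *mizuoz*.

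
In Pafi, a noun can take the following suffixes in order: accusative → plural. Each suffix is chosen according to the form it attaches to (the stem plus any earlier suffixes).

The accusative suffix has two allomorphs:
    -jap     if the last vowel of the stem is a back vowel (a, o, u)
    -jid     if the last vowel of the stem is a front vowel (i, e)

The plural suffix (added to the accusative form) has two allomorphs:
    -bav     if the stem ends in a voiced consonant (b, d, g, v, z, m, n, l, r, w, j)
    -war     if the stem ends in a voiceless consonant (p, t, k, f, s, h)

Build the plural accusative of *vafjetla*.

vafjetlajapwar

Since the last vowel of *vafjetla* is /a/ (a back vowel), it takes -jap, giving *vafjetlajap*.
The final consonant of the accusative form *vafjetlajap* is /p/, which is voiceless, so the plural suffix is -war, giving *vafjetlajapwar*.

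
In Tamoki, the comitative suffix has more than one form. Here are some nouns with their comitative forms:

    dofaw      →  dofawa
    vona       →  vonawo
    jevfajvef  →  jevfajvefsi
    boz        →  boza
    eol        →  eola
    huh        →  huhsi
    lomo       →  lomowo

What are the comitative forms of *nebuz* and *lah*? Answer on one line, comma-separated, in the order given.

nebuza, lahsi

The suffix is conditioned by the final sound: -si when the stem ends in a voiceless consonant (*jevfajvef*, *huh*); -a when the stem ends in a voiced consonant (*dofaw*, *boz*, *eol*); -wo when the stem ends in a vowel (*vona*, *lomo*).
The final sound of *nebuz* is /z/, which is a voiced consonant, so the suffix is -a, giving *nebuza*.
The final sound of *lah* is /h/, which is a voiceless consonant, so the suffix is -si, giving *lahsi*.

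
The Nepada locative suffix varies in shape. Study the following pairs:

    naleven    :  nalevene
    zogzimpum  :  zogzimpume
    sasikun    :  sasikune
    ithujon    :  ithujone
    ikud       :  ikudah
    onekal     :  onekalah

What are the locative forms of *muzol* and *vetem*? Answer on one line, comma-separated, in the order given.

The alternation tracks the final consonant of the stem — -e when the stem ends in a nasal (*naleven*, *zogzimpum*, *sasikun*, *ithujon*); -ah when the stem ends in a non-nasal consonant (*ikud*, *onekal*).
Since the final consonant of *muzol* is /l/ (non-nasal), it takes -ah, giving *muzolah*.
The final consonant of *vetem* is /m/, which is a nasal, so the suffix is -e, giving *veteme*.

muzolah, veteme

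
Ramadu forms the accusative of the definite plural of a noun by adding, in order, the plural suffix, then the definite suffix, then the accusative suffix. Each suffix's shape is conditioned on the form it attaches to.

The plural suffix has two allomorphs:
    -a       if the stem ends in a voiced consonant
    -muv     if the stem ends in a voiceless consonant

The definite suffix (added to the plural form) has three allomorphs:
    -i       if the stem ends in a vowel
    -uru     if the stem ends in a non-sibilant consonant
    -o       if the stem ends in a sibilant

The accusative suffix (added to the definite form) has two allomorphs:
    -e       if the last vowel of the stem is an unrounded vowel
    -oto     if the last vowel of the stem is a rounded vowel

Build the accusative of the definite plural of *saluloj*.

Since the final consonant of *saluloj* is /j/ (voiced), it takes -a, giving *saluloja*.
The plural form *saluloja* — final sound /a/ (a vowel) → -i → *salulojai*.
The definite form *salulojai*: last vowel = /i/, an unrounded vowel → -e → *salulojaie*.

salulojaie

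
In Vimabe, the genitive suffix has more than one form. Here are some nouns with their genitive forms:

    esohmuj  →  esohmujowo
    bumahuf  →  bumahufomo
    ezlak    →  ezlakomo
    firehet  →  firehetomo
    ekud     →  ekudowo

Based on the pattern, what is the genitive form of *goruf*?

The suffix is conditioned by the final consonant: -omo when the stem ends in a voiceless consonant (*bumahuf*, *ezlak*, *firehet*); -owo when the stem ends in a voiced consonant (*esohmuj*, *ekud*).
Since the final consonant of *goruf* is /f/ (voiceless), it takes -omo, giving *gorufomo*.

gorufomo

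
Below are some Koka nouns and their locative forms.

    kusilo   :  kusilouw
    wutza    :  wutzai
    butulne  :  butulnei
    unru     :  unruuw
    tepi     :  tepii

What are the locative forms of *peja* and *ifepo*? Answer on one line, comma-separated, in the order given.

pejai, ifepouw

The alternation tracks the last vowel of the stem — -uw when the last vowel of the stem is a rounded vowel (*kusilo*, *unru*); -i when the last vowel of the stem is an unrounded vowel (*wutza*, *butulne*, *tepi*).
*peja* — last vowel /a/ (an unrounded vowel) → -i → *pejai*.
*ifepo*: last vowel = /o/, a rounded vowel → -uw → *ifepouw*.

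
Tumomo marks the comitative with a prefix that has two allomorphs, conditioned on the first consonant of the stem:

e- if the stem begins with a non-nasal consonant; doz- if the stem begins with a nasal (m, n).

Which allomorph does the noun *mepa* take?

doz-

Since the first consonant of *mepa* is /m/ (a nasal), it takes doz-.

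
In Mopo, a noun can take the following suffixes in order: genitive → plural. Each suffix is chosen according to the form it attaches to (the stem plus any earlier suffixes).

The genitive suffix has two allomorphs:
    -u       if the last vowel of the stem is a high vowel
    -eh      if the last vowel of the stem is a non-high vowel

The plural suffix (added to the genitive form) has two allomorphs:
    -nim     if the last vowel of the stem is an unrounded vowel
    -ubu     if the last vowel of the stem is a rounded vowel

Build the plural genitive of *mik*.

mikuubu

Since the last vowel of *mik* is /i/ (a high vowel), it takes -u, giving *miku*.
The genitive form *miku* — last vowel /u/ (a rounded vowel) → -ubu → *mikuubu*.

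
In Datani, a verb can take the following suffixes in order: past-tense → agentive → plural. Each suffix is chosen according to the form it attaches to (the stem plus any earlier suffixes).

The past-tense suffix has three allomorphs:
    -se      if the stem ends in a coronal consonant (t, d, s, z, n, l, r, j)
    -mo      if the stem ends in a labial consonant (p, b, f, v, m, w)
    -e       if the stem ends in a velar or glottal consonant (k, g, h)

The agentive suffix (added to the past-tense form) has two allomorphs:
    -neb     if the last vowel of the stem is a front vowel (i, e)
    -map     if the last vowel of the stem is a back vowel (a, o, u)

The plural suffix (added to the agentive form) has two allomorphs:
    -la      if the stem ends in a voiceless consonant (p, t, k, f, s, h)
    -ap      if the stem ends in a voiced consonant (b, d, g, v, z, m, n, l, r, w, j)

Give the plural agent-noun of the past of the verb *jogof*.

The final consonant of *jogof* is /f/, which is labial, so the past-tense suffix is -mo, giving *jogofmo*.
The last vowel of the past-tense form *jogofmo* is /o/, which is a back vowel, so the agentive suffix is -map, giving *jogofmomap*.
The agentive form *jogofmomap* — final consonant /p/ (voiceless) → -la → *jogofmomapla*.

jogofmomapla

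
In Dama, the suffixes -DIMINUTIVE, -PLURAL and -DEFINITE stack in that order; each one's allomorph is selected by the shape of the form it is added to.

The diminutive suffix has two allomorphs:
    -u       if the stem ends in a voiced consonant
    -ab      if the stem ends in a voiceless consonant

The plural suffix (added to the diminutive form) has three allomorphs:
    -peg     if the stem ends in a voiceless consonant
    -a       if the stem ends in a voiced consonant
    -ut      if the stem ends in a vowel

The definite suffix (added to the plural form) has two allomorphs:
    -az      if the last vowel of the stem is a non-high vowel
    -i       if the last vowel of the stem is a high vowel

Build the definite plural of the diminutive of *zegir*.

*zegir*: final consonant = /r/, voiced → -u → *zegiru*.
Since the final sound of the diminutive form *zegiru* is /u/ (a vowel), it takes -ut, giving *zegiruut*.
Since the last vowel of the plural form *zegiruut* is /u/ (a high vowel), it takes -i, giving *zegiruuti*.

zegiruuti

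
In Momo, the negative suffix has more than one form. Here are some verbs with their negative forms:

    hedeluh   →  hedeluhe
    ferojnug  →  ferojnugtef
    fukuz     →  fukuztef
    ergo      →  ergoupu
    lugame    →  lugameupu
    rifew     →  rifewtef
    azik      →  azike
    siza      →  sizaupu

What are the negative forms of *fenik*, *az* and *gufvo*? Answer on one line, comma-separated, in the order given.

The pattern is voicing of the final sound: -e when the stem ends in a voiceless consonant (*hedeluh*, *azik*); -tef when the stem ends in a voiced consonant (*ferojnug*, *fukuz*, *rifew*); -upu when the stem ends in a vowel (*ergo*, *lugame*, *siza*).
The final sound of *fenik* is /k/, which is a voiceless consonant, so the suffix is -e, giving *fenike*.
*az*: final sound = /z/, a voiced consonant → -tef → *aztef*.
*gufvo* — final sound /o/ (a vowel) → -upu → *gufvoupu*.

fenike, aztef, gufvoupu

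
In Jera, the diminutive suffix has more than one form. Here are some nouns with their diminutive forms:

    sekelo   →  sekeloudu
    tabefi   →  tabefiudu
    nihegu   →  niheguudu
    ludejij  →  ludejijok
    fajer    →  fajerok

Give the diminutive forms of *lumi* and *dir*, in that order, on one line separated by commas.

lumiudu, dirok

Looking at the final sound of each stem: -ok when the stem ends in a consonant (*ludejij*, *fajer*); -udu when the stem ends in a vowel (*sekelo*, *tabefi*, *nihegu*).
Since the final sound of *lumi* is /i/ (a vowel), it takes -udu, giving *lumiudu*.
*dir*: final sound = /r/, a consonant → -ok → *dirok*.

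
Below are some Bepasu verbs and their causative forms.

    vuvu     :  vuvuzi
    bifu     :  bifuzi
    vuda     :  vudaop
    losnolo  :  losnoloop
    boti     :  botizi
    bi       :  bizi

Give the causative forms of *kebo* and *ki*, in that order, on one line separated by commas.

keboop, kizi

The pattern is height harmony: -zi when the last vowel of the stem is a high vowel (*vuvu*, *bifu*, *boti*, *bi*); -op when the last vowel of the stem is a non-high vowel (*vuda*, *losnolo*).
*kebo* — last vowel /o/ (a non-high vowel) → -op → *keboop*.
*ki*: last vowel = /i/, a high vowel → -zi → *kizi*.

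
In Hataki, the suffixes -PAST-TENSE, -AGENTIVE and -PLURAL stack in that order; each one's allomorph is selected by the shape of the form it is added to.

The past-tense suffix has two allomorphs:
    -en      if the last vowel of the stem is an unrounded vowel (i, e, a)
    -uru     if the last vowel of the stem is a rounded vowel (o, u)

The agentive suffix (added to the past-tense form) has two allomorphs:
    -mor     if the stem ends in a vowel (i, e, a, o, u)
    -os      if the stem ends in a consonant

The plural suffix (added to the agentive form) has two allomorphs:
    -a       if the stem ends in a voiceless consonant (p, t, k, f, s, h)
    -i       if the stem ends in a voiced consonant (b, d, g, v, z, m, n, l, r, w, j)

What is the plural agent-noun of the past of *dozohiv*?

The last vowel of *dozohiv* is /i/, which is an unrounded vowel, so the past-tense suffix is -en, giving *dozohiven*.
The past-tense form *dozohiven* — final sound /n/ (a consonant) → -os → *dozohivenos*.
The final consonant of the agentive form *dozohivenos* is /s/, which is voiceless, so the plural suffix is -a, giving *dozohivenosa*.

dozohivenosa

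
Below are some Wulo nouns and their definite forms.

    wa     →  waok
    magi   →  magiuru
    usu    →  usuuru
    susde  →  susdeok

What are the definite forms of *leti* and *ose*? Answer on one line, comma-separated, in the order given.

Looking at the last vowel of each stem: -uru when the last vowel of the stem is a high vowel (*magi*, *usu*); -ok when the last vowel of the stem is a non-high vowel (*wa*, *susde*).
*leti*: last vowel = /i/, a high vowel → -uru → *letiuru*.
Since the last vowel of *ose* is /e/ (a non-high vowel), it takes -ok, giving *oseok*.

letiuru, oseok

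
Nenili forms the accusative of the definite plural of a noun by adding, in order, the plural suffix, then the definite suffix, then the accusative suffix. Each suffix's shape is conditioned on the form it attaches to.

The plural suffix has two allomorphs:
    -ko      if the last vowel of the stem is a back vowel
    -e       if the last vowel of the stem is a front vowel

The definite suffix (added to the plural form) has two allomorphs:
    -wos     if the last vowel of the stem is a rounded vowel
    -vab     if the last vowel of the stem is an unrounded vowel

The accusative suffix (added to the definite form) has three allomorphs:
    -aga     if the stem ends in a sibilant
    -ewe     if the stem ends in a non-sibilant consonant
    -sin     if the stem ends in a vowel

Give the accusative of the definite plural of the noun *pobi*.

pobievabewe

*pobi*: last vowel = /i/, a front vowel → -e → *pobie*.
The last vowel of the plural form *pobie* is /e/, which is an unrounded vowel, so the definite suffix is -vab, giving *pobievab*.
The definite form *pobievab* — final sound /b/ (a non-sibilant consonant) → -ewe → *pobievabewe*.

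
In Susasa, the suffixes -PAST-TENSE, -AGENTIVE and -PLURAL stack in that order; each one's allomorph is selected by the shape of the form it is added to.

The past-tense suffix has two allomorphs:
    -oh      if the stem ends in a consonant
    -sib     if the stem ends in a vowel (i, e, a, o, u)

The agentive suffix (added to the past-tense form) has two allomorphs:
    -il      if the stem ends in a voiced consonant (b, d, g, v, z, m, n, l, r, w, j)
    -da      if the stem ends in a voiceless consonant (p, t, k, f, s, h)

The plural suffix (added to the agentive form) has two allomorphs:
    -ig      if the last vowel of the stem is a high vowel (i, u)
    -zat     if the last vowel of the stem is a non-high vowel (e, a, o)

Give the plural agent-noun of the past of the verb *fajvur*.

The final sound of *fajvur* is /r/, which is a consonant, so the past-tense suffix is -oh, giving *fajvuroh*.
The past-tense form *fajvuroh*: final consonant = /h/, voiceless → -da → *fajvurohda*.
The agentive form *fajvurohda*: last vowel = /a/, a non-high vowel → -zat → *fajvurohdazat*.

fajvurohdazat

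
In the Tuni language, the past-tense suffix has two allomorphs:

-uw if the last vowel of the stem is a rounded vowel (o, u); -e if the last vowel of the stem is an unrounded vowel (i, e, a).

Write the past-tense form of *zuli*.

zulie

*zuli*: last vowel = /i/, an unrounded vowel → -e → *zulie*.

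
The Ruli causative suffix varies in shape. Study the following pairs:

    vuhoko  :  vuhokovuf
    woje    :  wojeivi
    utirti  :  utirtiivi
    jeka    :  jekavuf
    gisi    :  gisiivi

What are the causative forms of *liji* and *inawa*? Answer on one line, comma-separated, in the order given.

Looking at the last vowel of each stem: -ivi when the last vowel of the stem is a front vowel (*woje*, *utirti*, *gisi*); -vuf when the last vowel of the stem is a back vowel (*vuhoko*, *jeka*).
*liji* — last vowel /i/ (a front vowel) → -ivi → *lijiivi*.
Since the last vowel of *inawa* is /a/ (a back vowel), it takes -vuf, giving *inawavuf*.

lijiivi, inawavuf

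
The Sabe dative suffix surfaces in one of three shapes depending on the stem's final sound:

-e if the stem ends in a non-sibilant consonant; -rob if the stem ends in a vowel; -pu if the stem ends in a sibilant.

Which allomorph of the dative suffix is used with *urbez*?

-pu

*urbez* — final sound /z/ (a sibilant) → -pu.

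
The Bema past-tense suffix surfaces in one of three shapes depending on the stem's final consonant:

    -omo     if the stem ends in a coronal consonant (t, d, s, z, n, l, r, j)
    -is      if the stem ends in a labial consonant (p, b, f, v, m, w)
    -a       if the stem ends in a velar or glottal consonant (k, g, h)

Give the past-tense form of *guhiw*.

guhiwis

The final consonant of *guhiw* is /w/, which is labial, so the suffix is -is, giving *guhiwis*.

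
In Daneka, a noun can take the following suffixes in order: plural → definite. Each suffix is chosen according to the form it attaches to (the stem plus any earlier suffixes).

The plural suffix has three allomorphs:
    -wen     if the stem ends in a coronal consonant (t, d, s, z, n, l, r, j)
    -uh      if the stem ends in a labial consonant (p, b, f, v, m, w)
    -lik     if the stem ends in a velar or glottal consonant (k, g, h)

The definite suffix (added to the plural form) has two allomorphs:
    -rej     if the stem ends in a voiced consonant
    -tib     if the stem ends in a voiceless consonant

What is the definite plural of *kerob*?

*kerob*: final consonant = /b/, labial → -uh → *kerobuh*.
The plural form *kerobuh* — final consonant /h/ (voiceless) → -tib → *kerobuhtib*.

kerobuhtib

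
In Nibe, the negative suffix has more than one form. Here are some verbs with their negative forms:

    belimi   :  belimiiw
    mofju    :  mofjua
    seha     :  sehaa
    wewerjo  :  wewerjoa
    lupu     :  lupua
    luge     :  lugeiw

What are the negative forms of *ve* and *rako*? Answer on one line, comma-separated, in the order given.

The alternation tracks the last vowel of the stem — -iw when the last vowel of the stem is a front vowel (*belimi*, *luge*); -a when the last vowel of the stem is a back vowel (*mofju*, *seha*, *wewerjo*, *lupu*).
*ve* — last vowel /e/ (a front vowel) → -iw → *veiw*.
Since the last vowel of *rako* is /o/ (a back vowel), it takes -a, giving *rakoa*.

veiw, rakoa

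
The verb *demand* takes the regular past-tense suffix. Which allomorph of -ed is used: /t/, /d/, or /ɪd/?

/ɪd/

The stem *demand* ends in /t/ or /d/.
The -ed suffix is realized as /ɪd/ after /t, d/; as /t/ after other voiceless consonants; and as /d/ after other voiced sounds.
So -ed on *demand* is pronounced /ɪd/.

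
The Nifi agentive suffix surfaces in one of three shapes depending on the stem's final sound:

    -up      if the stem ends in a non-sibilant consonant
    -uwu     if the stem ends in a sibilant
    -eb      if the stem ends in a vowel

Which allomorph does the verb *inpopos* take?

*inpopos*: final sound = /s/, a sibilant → -uwu.

-uwu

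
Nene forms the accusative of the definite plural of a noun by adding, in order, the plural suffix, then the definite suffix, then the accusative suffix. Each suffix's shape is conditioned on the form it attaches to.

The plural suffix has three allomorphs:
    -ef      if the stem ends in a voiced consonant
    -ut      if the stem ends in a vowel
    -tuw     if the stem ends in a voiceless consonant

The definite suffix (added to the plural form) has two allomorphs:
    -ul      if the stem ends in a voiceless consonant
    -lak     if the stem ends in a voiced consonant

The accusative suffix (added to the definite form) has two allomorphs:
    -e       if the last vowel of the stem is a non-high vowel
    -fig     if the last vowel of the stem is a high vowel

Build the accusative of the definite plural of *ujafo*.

*ujafo* — final sound /o/ (a vowel) → -ut → *ujafout*.
The final consonant of the plural form *ujafout* is /t/, which is voiceless, so the definite suffix is -ul, giving *ujafoutul*.
Since the last vowel of the definite form *ujafoutul* is /u/ (a high vowel), it takes -fig, giving *ujafoutulfig*.

ujafoutulfig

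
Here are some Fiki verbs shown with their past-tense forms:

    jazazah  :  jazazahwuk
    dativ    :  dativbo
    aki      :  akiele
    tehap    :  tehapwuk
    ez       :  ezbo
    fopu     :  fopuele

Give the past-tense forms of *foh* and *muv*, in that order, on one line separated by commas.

fohwuk, muvbo

The suffix is conditioned by the final sound: -wuk when the stem ends in a voiceless consonant (*jazazah*, *tehap*); -bo when the stem ends in a voiced consonant (*dativ*, *ez*); -ele when the stem ends in a vowel (*aki*, *fopu*).
Since the final sound of *foh* is /h/ (a voiceless consonant), it takes -wuk, giving *fohwuk*.
*muv* — final sound /v/ (a voiced consonant) → -bo → *muvbo*.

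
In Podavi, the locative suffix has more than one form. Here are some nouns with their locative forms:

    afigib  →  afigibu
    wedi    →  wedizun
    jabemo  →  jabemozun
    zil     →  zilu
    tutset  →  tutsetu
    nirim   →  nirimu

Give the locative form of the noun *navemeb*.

navemebu

The pattern is consonant vs. vowel: -u when the stem ends in a consonant (*afigib*, *zil*, *tutset*, *nirim*); -zun when the stem ends in a vowel (*wedi*, *jabemo*).
The final sound of *navemeb* is /b/, which is a consonant, so the suffix is -u, giving *navemebu*.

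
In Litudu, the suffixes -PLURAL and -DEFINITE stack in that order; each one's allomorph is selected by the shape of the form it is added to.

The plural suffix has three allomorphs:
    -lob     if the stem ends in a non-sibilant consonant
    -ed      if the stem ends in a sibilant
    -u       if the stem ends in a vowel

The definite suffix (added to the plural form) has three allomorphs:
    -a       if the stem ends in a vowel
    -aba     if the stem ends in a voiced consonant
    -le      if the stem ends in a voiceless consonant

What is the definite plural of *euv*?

euvlobaba

Since the final sound of *euv* is /v/ (a non-sibilant consonant), it takes -lob, giving *euvlob*.
The final sound of the plural form *euvlob* is /b/, which is a voiced consonant, so the definite suffix is -aba, giving *euvlobaba*.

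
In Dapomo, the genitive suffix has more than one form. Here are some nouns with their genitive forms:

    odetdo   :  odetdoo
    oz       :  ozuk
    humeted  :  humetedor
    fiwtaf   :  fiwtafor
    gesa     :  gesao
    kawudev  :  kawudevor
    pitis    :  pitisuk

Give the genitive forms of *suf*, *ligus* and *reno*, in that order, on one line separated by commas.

sufor, ligusuk, renoo

The alternation tracks the final sound of the stem — -uk when the stem ends in a sibilant (*oz*, *pitis*); -or when the stem ends in a non-sibilant consonant (*humeted*, *fiwtaf*, *kawudev*); -o when the stem ends in a vowel (*odetdo*, *gesa*).
*suf* — final sound /f/ (a non-sibilant consonant) → -or → *sufor*.
*ligus*: final sound = /s/, a sibilant → -uk → *ligusuk*.
Since the final sound of *reno* is /o/ (a vowel), it takes -o, giving *renoo*.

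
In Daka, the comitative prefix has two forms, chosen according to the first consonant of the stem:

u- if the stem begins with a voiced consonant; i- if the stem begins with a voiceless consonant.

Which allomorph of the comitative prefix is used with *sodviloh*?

*sodviloh*: first consonant = /s/, voiceless → i-.

i-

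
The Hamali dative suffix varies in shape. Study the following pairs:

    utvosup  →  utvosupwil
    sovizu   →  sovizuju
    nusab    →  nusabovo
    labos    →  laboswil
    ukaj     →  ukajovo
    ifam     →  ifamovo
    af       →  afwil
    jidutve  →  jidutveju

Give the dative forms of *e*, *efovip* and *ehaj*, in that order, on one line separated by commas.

eju, efovipwil, ehajovo

The pattern is voicing of the final sound: -wil when the stem ends in a voiceless consonant (*utvosup*, *labos*, *af*); -ovo when the stem ends in a voiced consonant (*nusab*, *ukaj*, *ifam*); -ju when the stem ends in a vowel (*sovizu*, *jidutve*).
Since the final sound of *e* is /e/ (a vowel), it takes -ju, giving *eju*.
*efovip* — final sound /p/ (a voiceless consonant) → -wil → *efovipwil*.
*ehaj*: final sound = /j/, a voiced consonant → -ovo → *ehajovo*.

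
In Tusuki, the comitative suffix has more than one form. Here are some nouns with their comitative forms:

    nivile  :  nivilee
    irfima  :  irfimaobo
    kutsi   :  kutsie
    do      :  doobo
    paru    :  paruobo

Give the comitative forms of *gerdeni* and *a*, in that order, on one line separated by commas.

gerdenie, aobo

Looking at the last vowel of each stem: -e when the last vowel of the stem is a front vowel (*nivile*, *kutsi*); -obo when the last vowel of the stem is a back vowel (*irfima*, *do*, *paru*).
*gerdeni*: last vowel = /i/, a front vowel → -e → *gerdenie*.
The last vowel of *a* is /a/, which is a back vowel, so the suffix is -obo, giving *aobo*.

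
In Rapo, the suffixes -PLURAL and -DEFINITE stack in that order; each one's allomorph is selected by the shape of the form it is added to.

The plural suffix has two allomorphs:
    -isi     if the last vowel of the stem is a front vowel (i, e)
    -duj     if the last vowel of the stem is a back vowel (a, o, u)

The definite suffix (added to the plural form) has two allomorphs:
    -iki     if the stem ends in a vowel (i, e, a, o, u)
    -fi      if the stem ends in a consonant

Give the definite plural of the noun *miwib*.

miwibisiiki

*miwib*: last vowel = /i/, a front vowel → -isi → *miwibisi*.
Since the final sound of the plural form *miwibisi* is /i/ (a vowel), it takes -iki, giving *miwibisiiki*.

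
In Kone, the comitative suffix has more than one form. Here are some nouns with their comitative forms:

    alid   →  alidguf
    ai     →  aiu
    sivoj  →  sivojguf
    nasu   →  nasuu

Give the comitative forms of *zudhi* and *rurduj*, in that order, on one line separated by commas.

The suffix is conditioned by the final sound: -guf when the stem ends in a consonant (*alid*, *sivoj*); -u when the stem ends in a vowel (*ai*, *nasu*).
Since the final sound of *zudhi* is /i/ (a vowel), it takes -u, giving *zudhiu*.
The final sound of *rurduj* is /j/, which is a consonant, so the suffix is -guf, giving *rurdujguf*.

zudhiu, rurdujguf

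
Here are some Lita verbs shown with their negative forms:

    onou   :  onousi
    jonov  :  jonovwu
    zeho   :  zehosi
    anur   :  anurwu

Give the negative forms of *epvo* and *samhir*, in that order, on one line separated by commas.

epvosi, samhirwu

The pattern is consonant vs. vowel: -wu when the stem ends in a consonant (*jonov*, *anur*); -si when the stem ends in a vowel (*onou*, *zeho*).
*epvo* — final sound /o/ (a vowel) → -si → *epvosi*.
*samhir* — final sound /r/ (a consonant) → -wu → *samhirwu*.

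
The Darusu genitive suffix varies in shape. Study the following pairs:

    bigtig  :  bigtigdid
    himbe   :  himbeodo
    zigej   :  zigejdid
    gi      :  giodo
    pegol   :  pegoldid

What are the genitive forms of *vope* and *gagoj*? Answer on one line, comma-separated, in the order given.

Looking at the final sound of each stem: -did when the stem ends in a consonant (*bigtig*, *zigej*, *pegol*); -odo when the stem ends in a vowel (*himbe*, *gi*).
Since the final sound of *vope* is /e/ (a vowel), it takes -odo, giving *vopeodo*.
The final sound of *gagoj* is /j/, which is a consonant, so the suffix is -did, giving *gagojdid*.

vopeodo, gagojdid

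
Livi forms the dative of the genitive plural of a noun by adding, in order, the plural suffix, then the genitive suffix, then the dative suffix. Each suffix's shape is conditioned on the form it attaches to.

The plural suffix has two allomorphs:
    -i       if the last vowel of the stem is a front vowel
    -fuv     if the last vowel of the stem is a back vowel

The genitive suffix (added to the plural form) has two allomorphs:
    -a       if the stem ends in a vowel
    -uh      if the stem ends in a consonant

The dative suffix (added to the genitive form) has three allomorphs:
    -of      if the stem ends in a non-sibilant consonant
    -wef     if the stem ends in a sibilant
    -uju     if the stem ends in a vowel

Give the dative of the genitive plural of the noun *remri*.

remriiauju

Since the last vowel of *remri* is /i/ (a front vowel), it takes -i, giving *remrii*.
The final sound of the plural form *remrii* is /i/, which is a vowel, so the genitive suffix is -a, giving *remriia*.
Since the final sound of the genitive form *remriia* is /a/ (a vowel), it takes -uju, giving *remriiauju*.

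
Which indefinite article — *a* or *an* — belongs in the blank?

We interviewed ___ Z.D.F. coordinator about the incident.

a

The indefinite article is chosen by the initial *sound* of the following word, not its spelling.
The initialism *Z.D.F.* is read letter by letter; the first letter, Z, is pronounced /ziː/, which begins with a consonant sound.
So the article is *a*: We interviewed a Z.D.F. coordinator about the incident.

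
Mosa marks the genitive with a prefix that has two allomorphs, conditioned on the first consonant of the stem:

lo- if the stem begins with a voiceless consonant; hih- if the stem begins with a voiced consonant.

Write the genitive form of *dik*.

Since the first consonant of *dik* is /d/ (voiced), it takes hih-, giving *hihdik*.

hihdik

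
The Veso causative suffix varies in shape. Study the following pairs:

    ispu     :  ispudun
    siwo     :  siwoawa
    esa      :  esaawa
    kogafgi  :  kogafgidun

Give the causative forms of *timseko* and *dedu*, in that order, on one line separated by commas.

Looking at the last vowel of each stem: -dun when the last vowel of the stem is a high vowel (*ispu*, *kogafgi*); -awa when the last vowel of the stem is a non-high vowel (*siwo*, *esa*).
*timseko*: last vowel = /o/, a non-high vowel → -awa → *timsekoawa*.
Since the last vowel of *dedu* is /u/ (a high vowel), it takes -dun, giving *dedudun*.

timsekoawa, dedudun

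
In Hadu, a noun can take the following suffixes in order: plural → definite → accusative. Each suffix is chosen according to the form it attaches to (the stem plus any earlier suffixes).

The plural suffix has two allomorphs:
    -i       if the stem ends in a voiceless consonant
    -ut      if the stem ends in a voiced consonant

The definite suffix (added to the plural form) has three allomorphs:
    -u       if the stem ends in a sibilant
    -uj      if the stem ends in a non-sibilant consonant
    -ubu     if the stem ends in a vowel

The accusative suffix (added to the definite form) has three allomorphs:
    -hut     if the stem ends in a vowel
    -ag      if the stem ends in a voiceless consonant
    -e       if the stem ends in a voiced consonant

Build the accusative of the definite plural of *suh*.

Since the final consonant of *suh* is /h/ (voiceless), it takes -i, giving *suhi*.
Since the final sound of the plural form *suhi* is /i/ (a vowel), it takes -ubu, giving *suhiubu*.
The final sound of the definite form *suhiubu* is /u/, which is a vowel, so the accusative suffix is -hut, giving *suhiubuhut*.

suhiubuhut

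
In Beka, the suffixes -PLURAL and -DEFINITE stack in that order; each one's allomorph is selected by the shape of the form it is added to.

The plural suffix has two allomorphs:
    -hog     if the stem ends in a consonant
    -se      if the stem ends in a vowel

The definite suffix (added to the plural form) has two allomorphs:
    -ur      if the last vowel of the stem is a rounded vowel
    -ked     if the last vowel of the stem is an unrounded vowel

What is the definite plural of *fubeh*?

fubehhogur

*fubeh*: final sound = /h/, a consonant → -hog → *fubehhog*.
The plural form *fubehhog* — last vowel /o/ (a rounded vowel) → -ur → *fubehhogur*.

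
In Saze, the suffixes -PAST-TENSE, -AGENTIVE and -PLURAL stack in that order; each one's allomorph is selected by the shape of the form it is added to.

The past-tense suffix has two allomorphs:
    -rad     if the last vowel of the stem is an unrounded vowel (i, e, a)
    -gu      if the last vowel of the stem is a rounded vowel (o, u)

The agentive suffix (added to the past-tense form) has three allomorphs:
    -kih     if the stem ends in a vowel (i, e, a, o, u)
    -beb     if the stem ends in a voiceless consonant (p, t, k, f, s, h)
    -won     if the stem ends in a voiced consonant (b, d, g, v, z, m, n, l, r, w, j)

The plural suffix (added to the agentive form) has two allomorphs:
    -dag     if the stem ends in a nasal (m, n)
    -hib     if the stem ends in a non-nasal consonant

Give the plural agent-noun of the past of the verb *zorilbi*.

zorilbiradwondag

Since the last vowel of *zorilbi* is /i/ (an unrounded vowel), it takes -rad, giving *zorilbirad*.
The past-tense form *zorilbirad*: final sound = /d/, a voiced consonant → -won → *zorilbiradwon*.
The agentive form *zorilbiradwon*: final consonant = /n/, a nasal → -dag → *zorilbiradwondag*.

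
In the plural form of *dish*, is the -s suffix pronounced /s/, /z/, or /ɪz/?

The stem *dish* ends in a sibilant (/s, z, ʃ, ʒ, tʃ, dʒ/).
The plural suffix surfaces as /ɪz/ after sibilants, /s/ after other voiceless consonants, and /z/ after other voiced sounds.
So the plural -s on *dish* is pronounced /ɪz/.

/ɪz/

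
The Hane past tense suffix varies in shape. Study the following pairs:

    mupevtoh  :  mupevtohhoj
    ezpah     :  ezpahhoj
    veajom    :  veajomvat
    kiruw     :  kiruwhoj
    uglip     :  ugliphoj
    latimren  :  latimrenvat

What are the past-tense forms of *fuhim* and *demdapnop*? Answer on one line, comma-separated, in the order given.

Looking at the final consonant of each stem: -vat when the stem ends in a nasal (*veajom*, *latimren*); -hoj when the stem ends in a non-nasal consonant (*mupevtoh*, *ezpah*, *kiruw*, *uglip*).
The final consonant of *fuhim* is /m/, which is a nasal, so the suffix is -vat, giving *fuhimvat*.
The final consonant of *demdapnop* is /p/, which is non-nasal, so the suffix is -hoj, giving *demdapnophoj*.

fuhimvat, demdapnophoj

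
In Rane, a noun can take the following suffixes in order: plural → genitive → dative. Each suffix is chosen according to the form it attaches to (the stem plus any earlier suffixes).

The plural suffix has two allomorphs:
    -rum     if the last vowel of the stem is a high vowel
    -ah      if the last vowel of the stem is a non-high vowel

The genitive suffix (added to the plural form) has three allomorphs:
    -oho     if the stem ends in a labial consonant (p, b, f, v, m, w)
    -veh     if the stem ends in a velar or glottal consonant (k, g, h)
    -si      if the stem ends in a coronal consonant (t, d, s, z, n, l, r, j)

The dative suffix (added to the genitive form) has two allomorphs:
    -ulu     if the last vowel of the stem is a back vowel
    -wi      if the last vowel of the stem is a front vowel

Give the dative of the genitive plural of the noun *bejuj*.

*bejuj* — last vowel /u/ (a high vowel) → -rum → *bejujrum*.
The final consonant of the plural form *bejujrum* is /m/, which is labial, so the genitive suffix is -oho, giving *bejujrumoho*.
The last vowel of the genitive form *bejujrumoho* is /o/, which is a back vowel, so the dative suffix is -ulu, giving *bejujrumohoulu*.

bejujrumohoulu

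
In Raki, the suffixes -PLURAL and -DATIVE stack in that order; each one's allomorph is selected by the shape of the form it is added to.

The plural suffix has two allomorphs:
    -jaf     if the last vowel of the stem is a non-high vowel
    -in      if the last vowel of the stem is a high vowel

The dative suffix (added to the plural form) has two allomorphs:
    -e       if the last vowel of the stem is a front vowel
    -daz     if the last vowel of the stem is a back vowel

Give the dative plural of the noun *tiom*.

tiomjafdaz

Since the last vowel of *tiom* is /o/ (a non-high vowel), it takes -jaf, giving *tiomjaf*.
The last vowel of the plural form *tiomjaf* is /a/, which is a back vowel, so the dative suffix is -daz, giving *tiomjafdaz*.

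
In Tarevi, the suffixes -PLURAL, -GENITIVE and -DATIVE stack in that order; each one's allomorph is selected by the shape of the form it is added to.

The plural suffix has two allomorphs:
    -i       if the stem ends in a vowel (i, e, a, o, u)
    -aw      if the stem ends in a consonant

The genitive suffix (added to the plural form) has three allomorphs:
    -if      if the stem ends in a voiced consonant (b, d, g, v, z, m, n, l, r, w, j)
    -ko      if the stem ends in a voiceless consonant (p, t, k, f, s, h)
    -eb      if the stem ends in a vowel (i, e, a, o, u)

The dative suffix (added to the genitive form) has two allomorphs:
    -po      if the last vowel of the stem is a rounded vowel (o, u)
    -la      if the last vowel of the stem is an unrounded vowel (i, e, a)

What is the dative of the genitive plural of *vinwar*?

Since the final sound of *vinwar* is /r/ (a consonant), it takes -aw, giving *vinwaraw*.
The plural form *vinwaraw*: final sound = /w/, a voiced consonant → -if → *vinwarawif*.
The genitive form *vinwarawif* — last vowel /i/ (an unrounded vowel) → -la → *vinwarawifla*.

vinwarawifla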